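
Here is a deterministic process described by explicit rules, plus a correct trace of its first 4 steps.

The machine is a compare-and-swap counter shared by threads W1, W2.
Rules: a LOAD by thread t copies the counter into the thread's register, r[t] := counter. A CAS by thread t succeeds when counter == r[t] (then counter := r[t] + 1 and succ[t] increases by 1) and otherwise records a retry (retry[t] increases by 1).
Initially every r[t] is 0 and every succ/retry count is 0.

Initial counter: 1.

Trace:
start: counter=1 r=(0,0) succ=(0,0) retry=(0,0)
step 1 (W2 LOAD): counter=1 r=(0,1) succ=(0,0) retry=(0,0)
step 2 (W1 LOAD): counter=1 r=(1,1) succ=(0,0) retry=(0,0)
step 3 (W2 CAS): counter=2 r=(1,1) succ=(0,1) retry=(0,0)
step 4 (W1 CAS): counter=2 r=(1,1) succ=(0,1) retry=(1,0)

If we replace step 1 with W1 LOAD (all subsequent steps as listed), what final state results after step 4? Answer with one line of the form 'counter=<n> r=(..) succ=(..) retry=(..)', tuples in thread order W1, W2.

(re-executing from step 1 with the substitution; state before step 1: counter=1 r=(0,0) succ=(0,0) retry=(0,0))
step 1 (W1 LOAD): counter=1 r=(1,0) succ=(0,0) retry=(0,0)
step 2 (W1 LOAD): counter=1 r=(1,0) succ=(0,0) retry=(0,0)
step 3 (W2 CAS): counter=1 r=(1,0) succ=(0,0) retry=(0,1)
step 4 (W1 CAS): counter=2 r=(1,0) succ=(1,0) retry=(0,1)

counter=2 r=(1,0) succ=(1,0) retry=(0,1)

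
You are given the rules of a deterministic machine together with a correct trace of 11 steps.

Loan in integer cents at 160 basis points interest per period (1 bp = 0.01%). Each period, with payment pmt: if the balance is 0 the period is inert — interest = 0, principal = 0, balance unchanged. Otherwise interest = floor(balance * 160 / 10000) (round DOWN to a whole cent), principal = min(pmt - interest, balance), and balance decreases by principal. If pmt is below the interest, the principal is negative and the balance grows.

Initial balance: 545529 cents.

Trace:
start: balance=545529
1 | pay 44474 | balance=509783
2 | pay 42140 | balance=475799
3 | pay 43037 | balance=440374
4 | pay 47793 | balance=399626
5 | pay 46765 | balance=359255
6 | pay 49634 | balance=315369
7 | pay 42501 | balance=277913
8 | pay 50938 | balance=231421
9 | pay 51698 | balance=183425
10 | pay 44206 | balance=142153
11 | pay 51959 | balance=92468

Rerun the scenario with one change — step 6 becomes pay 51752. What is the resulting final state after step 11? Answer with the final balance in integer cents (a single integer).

(re-executing from step 6 with the substitution; state before step 6: balance=359255)
6 | pay 51752 | balance=313251
7 | pay 42501 | balance=275762
8 | pay 50938 | balance=229236
9 | pay 51698 | balance=181205
10 | pay 44206 | balance=139898
11 | pay 51959 | balance=90177

90177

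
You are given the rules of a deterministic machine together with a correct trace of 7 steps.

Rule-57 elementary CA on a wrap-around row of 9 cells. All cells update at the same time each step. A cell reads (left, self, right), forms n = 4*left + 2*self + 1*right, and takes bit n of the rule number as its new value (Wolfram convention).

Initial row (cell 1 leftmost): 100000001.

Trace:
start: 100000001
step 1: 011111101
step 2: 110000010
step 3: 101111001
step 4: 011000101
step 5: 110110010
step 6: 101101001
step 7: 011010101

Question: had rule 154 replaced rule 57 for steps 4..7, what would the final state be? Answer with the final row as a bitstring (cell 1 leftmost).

(re-executing steps 4..7 under rule 154; state before step 4: 101111001)
step 4: 001110111
step 5: 111100110
step 6: 111011100
step 7: 110011011

110011011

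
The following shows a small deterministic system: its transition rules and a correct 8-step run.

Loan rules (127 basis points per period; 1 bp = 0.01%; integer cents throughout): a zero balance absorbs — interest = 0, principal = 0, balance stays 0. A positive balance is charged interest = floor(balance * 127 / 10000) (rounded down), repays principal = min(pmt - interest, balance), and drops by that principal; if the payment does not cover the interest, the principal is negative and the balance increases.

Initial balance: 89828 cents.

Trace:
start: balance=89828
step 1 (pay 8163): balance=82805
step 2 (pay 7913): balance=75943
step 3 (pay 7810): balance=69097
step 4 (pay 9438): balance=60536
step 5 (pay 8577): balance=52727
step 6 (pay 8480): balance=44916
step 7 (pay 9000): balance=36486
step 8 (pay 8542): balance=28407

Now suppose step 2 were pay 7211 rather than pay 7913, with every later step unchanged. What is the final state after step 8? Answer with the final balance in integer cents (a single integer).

29163

(re-executing from step 2 with the substitution; state before step 2: balance=82805)
step 2 (pay 7211): balance=76645
step 3 (pay 7810): balance=69808
step 4 (pay 9438): balance=61256
step 5 (pay 8577): balance=53456
step 6 (pay 8480): balance=45654
step 7 (pay 9000): balance=37233
step 8 (pay 8542): balance=29163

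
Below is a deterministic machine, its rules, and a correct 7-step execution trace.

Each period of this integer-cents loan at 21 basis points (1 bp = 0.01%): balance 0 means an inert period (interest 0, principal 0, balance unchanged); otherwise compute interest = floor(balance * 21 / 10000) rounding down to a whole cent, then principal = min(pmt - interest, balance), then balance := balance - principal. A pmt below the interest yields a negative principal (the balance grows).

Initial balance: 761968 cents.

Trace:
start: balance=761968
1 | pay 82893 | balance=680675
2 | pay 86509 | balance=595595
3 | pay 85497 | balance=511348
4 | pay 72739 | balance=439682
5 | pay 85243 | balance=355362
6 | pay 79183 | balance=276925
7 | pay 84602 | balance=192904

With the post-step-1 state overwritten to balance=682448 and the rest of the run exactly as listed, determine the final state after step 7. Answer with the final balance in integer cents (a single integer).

194701

state after step 1 := balance=682448
2 | pay 86509 | balance=597372
3 | pay 85497 | balance=513129
4 | pay 72739 | balance=441467
5 | pay 85243 | balance=357151
6 | pay 79183 | balance=278718
7 | pay 84602 | balance=194701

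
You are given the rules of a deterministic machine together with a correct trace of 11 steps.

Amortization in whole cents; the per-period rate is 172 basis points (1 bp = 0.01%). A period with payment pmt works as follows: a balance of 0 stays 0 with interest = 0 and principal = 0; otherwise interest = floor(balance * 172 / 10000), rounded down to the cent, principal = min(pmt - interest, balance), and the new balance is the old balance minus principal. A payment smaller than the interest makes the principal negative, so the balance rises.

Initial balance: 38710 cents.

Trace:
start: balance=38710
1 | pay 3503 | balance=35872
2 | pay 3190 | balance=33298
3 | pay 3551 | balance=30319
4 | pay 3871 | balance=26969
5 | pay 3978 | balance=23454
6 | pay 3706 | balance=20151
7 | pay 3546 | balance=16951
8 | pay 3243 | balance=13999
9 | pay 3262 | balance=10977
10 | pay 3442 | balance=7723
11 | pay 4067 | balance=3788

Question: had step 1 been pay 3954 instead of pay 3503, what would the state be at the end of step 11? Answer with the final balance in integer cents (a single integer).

3255

(re-executing from step 1 with the substitution; state before step 1: balance=38710)
1 | pay 3954 | balance=35421
2 | pay 3190 | balance=32840
3 | pay 3551 | balance=29853
4 | pay 3871 | balance=26495
5 | pay 3978 | balance=22972
6 | pay 3706 | balance=19661
7 | pay 3546 | balance=16453
8 | pay 3243 | balance=13492
9 | pay 3262 | balance=10462
10 | pay 3442 | balance=7199
11 | pay 4067 | balance=3255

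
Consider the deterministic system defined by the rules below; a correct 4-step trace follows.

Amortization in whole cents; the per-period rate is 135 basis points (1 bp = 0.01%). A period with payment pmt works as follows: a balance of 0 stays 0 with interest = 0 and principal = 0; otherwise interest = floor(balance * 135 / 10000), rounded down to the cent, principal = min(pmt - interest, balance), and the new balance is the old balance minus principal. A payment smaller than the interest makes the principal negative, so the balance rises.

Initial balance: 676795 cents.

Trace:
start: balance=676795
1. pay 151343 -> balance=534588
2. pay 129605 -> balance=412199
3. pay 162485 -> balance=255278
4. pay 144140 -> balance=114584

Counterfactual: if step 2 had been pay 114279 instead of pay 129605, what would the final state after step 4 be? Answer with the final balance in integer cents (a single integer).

(re-executing from step 2 with the substitution; state before step 2: balance=534588)
2. pay 114279 -> balance=427525
3. pay 162485 -> balance=270811
4. pay 144140 -> balance=130326

130326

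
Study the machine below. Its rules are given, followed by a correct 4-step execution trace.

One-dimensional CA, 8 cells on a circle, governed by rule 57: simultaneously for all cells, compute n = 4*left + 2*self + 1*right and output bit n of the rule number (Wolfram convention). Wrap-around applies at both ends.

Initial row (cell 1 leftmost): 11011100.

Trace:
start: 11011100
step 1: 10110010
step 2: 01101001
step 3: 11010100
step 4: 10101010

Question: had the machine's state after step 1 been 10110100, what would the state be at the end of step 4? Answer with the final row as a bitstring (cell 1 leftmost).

state after step 1 := 10110100
step 2: 01101010
step 3: 01010101
step 4: 10101010

10101010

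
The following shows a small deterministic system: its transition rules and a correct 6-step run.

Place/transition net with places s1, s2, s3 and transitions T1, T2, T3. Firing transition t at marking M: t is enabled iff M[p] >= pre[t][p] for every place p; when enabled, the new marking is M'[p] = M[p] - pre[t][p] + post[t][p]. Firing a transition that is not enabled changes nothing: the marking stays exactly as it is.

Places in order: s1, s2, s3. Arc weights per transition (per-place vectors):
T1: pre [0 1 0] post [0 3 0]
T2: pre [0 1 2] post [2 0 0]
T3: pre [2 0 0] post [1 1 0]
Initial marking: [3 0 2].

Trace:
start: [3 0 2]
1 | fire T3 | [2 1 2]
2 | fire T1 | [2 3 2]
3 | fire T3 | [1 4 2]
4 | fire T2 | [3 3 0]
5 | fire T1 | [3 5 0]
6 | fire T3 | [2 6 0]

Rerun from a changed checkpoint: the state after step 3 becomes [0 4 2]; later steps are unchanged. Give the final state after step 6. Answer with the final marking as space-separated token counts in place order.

state after step 3 := [0 4 2]
4 | fire T2 | [2 3 0]
5 | fire T1 | [2 5 0]
6 | fire T3 | [1 6 0]

1 6 0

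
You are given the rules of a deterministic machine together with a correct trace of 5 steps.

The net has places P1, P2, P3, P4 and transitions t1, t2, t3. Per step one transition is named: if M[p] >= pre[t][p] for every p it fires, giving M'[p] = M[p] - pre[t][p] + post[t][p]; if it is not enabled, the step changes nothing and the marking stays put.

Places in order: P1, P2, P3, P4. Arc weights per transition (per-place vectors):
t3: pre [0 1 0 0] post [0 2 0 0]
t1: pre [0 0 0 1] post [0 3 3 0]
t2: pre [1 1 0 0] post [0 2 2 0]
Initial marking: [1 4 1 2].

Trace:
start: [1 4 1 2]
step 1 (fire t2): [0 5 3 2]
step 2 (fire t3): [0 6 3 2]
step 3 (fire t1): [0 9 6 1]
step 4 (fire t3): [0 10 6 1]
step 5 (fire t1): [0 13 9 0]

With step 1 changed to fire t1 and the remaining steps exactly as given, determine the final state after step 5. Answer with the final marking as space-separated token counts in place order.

(re-executing from step 1 with the substitution; state before step 1: [1 4 1 2])
step 1 (fire t1): [1 7 4 1]
step 2 (fire t3): [1 8 4 1]
step 3 (fire t1): [1 11 7 0]
step 4 (fire t3): [1 12 7 0]
step 5 (fire t1): [1 12 7 0]

1 12 7 0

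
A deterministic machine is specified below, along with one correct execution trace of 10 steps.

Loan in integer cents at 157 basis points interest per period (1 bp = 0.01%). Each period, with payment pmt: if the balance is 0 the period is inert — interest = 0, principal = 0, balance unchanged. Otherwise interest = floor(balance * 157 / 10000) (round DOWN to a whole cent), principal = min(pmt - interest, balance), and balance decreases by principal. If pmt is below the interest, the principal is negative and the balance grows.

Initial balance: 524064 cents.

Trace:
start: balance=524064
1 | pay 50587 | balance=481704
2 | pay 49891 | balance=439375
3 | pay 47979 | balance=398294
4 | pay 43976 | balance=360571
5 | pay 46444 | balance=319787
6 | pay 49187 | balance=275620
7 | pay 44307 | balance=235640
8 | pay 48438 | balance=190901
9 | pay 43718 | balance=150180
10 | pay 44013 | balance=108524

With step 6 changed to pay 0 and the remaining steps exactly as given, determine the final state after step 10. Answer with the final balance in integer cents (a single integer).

160872

(re-executing from step 6 with the substitution; state before step 6: balance=319787)
6 | pay 0 | balance=324807
7 | pay 44307 | balance=285599
8 | pay 48438 | balance=241644
9 | pay 43718 | balance=201719
10 | pay 44013 | balance=160872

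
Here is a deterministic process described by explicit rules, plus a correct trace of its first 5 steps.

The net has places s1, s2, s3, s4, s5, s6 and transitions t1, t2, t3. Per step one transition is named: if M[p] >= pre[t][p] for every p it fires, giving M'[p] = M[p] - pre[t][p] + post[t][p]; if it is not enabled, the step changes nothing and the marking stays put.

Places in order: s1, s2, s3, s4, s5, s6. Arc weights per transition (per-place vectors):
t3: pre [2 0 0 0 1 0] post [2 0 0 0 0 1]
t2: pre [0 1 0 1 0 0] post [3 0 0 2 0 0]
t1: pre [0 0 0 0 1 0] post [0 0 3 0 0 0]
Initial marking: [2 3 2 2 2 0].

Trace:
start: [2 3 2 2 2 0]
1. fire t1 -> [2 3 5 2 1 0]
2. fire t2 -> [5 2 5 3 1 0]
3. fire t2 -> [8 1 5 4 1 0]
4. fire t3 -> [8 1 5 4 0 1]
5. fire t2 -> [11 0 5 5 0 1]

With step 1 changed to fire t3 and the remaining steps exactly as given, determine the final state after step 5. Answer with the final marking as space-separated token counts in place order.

11 0 2 5 0 2

(re-executing from step 1 with the substitution; state before step 1: [2 3 2 2 2 0])
1. fire t3 -> [2 3 2 2 1 1]
2. fire t2 -> [5 2 2 3 1 1]
3. fire t2 -> [8 1 2 4 1 1]
4. fire t3 -> [8 1 2 4 0 2]
5. fire t2 -> [11 0 2 5 0 2]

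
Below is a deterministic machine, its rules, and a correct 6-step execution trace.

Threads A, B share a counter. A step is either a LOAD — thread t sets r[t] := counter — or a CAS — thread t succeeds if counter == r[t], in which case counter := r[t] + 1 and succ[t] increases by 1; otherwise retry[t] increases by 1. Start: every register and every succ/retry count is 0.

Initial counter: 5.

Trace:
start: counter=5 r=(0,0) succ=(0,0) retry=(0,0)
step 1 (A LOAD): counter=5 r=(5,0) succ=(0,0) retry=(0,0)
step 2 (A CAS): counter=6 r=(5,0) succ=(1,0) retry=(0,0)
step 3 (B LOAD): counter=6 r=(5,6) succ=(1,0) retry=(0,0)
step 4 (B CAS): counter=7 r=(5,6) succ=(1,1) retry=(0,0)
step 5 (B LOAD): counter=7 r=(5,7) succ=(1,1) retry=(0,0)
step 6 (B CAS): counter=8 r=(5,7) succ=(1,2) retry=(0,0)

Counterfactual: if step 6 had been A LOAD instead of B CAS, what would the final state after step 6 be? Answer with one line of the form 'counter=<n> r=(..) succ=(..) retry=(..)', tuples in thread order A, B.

counter=7 r=(7,7) succ=(1,1) retry=(0,0)

(re-executing from step 6 with the substitution; state before step 6: counter=7 r=(5,7) succ=(1,1) retry=(0,0))
step 6 (A LOAD): counter=7 r=(7,7) succ=(1,1) retry=(0,0)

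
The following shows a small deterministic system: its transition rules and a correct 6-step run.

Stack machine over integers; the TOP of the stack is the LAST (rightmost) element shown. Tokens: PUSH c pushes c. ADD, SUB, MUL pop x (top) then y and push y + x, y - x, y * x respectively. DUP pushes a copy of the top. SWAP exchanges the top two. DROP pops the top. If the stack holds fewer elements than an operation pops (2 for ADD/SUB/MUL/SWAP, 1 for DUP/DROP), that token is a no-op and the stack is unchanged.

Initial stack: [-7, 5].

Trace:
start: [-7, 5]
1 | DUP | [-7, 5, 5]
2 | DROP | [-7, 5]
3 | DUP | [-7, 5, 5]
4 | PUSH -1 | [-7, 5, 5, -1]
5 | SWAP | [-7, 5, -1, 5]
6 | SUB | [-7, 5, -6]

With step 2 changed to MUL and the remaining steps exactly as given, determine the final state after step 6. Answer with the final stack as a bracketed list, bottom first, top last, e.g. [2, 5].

(re-executing from step 2 with the substitution; state before step 2: [-7, 5, 5])
2 | MUL | [-7, 25]
3 | DUP | [-7, 25, 25]
4 | PUSH -1 | [-7, 25, 25, -1]
5 | SWAP | [-7, 25, -1, 25]
6 | SUB | [-7, 25, -26]

[-7, 25, -26]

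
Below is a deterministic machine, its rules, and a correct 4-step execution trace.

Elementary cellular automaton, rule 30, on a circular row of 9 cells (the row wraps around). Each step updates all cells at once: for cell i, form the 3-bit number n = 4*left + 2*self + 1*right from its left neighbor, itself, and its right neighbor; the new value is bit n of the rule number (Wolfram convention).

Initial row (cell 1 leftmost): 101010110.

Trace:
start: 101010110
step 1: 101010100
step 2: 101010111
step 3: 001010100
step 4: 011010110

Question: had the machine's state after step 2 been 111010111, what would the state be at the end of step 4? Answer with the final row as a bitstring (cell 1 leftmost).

000110110

state after step 2 := 111010111
step 3: 000010100
step 4: 000110110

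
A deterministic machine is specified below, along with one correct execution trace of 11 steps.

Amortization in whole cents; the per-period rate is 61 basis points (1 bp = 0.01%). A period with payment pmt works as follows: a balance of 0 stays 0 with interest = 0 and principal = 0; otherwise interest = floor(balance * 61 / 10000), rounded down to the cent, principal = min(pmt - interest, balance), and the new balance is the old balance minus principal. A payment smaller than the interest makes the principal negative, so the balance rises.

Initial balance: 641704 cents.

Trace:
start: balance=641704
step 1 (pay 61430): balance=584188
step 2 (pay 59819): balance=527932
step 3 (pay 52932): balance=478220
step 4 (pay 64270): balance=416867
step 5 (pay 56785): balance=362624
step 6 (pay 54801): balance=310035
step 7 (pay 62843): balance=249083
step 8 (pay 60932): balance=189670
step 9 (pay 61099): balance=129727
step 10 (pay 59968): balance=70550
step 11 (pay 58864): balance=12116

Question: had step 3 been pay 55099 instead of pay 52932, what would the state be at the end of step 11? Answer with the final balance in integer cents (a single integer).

9839

(re-executing from step 3 with the substitution; state before step 3: balance=527932)
step 3 (pay 55099): balance=476053
step 4 (pay 64270): balance=414686
step 5 (pay 56785): balance=360430
step 6 (pay 54801): balance=307827
step 7 (pay 62843): balance=246861
step 8 (pay 60932): balance=187434
step 9 (pay 61099): balance=127478
step 10 (pay 59968): balance=68287
step 11 (pay 58864): balance=9839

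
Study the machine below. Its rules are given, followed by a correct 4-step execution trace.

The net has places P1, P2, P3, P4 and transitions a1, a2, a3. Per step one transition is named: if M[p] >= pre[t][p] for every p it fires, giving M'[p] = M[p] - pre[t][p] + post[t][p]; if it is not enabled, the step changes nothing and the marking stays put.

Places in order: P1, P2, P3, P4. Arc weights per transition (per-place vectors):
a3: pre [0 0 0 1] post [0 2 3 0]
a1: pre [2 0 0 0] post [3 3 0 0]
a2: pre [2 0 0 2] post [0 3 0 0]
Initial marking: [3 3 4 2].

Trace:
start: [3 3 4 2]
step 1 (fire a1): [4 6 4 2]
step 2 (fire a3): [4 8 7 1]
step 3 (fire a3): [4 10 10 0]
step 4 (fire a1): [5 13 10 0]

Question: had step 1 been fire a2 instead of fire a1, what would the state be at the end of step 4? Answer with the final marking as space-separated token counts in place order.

(re-executing from step 1 with the substitution; state before step 1: [3 3 4 2])
step 1 (fire a2): [1 6 4 0]
step 2 (fire a3): [1 6 4 0]
step 3 (fire a3): [1 6 4 0]
step 4 (fire a1): [1 6 4 0]

1 6 4 0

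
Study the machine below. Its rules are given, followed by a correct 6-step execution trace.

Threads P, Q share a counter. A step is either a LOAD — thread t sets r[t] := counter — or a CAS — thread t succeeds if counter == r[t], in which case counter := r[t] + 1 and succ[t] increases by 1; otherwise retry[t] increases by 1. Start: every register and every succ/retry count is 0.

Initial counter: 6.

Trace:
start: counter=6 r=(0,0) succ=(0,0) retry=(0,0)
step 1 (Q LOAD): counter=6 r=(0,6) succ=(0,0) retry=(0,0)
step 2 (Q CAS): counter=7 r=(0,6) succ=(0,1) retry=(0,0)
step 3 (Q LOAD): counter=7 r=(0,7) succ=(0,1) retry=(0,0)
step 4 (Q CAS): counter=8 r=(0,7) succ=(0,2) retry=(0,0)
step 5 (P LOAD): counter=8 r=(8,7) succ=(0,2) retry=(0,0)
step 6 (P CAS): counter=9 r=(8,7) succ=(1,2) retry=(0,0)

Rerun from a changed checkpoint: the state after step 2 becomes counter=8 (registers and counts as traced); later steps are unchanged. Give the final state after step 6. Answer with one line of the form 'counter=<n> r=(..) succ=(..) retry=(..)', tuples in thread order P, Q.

state after step 2 := counter=8 r=(0,6) succ=(0,1) retry=(0,0)
step 3 (Q LOAD): counter=8 r=(0,8) succ=(0,1) retry=(0,0)
step 4 (Q CAS): counter=9 r=(0,8) succ=(0,2) retry=(0,0)
step 5 (P LOAD): counter=9 r=(9,8) succ=(0,2) retry=(0,0)
step 6 (P CAS): counter=10 r=(9,8) succ=(1,2) retry=(0,0)

counter=10 r=(9,8) succ=(1,2) retry=(0,0)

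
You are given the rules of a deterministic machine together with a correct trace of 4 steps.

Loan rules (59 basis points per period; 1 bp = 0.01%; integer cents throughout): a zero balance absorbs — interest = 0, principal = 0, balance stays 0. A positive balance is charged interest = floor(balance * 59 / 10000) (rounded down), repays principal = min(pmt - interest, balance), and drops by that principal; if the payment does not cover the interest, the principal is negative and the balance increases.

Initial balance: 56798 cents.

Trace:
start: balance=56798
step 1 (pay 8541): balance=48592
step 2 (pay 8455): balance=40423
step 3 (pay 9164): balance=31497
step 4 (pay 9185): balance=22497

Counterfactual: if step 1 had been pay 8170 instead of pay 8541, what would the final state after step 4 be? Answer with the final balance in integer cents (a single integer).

22875

(re-executing from step 1 with the substitution; state before step 1: balance=56798)
step 1 (pay 8170): balance=48963
step 2 (pay 8455): balance=40796
step 3 (pay 9164): balance=31872
step 4 (pay 9185): balance=22875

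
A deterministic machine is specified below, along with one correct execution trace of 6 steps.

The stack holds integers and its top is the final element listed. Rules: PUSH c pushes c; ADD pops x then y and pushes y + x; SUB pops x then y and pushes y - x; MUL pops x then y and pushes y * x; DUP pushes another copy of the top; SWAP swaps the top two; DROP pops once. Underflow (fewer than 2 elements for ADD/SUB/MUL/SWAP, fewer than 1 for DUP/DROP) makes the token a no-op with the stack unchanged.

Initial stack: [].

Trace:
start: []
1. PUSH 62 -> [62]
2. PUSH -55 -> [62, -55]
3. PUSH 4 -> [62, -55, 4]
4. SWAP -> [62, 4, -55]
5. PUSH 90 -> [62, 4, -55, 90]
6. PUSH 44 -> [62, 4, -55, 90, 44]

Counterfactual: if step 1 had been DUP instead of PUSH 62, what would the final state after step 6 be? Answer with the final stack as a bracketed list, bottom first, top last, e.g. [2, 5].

(re-executing from step 1 with the substitution; state before step 1: [])
1. DUP -> []
2. PUSH -55 -> [-55]
3. PUSH 4 -> [-55, 4]
4. SWAP -> [4, -55]
5. PUSH 90 -> [4, -55, 90]
6. PUSH 44 -> [4, -55, 90, 44]

[4, -55, 90, 44]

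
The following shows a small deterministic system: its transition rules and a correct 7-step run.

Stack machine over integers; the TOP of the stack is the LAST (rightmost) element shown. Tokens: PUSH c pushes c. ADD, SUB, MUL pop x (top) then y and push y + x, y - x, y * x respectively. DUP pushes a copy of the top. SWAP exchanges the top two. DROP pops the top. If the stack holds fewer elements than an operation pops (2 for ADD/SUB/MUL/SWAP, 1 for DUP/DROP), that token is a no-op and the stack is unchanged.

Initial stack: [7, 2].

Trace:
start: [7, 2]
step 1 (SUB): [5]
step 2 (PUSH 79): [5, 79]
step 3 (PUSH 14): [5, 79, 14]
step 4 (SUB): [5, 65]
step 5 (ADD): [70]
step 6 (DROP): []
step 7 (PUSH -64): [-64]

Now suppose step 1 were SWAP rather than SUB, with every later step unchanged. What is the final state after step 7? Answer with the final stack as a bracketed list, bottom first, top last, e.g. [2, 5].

[2, -64]

(re-executing from step 1 with the substitution; state before step 1: [7, 2])
step 1 (SWAP): [2, 7]
step 2 (PUSH 79): [2, 7, 79]
step 3 (PUSH 14): [2, 7, 79, 14]
step 4 (SUB): [2, 7, 65]
step 5 (ADD): [2, 72]
step 6 (DROP): [2]
step 7 (PUSH -64): [2, -64]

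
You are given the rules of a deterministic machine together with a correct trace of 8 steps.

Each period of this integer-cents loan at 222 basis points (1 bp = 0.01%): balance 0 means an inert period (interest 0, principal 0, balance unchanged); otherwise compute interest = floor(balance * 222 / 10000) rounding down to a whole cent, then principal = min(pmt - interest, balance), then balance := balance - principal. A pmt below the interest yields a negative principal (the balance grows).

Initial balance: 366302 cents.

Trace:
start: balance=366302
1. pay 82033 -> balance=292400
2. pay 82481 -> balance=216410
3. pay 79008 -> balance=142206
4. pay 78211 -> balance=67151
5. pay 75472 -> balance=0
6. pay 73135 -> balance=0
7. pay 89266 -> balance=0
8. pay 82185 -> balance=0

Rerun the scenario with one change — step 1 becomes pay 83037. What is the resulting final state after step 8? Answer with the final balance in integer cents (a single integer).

(re-executing from step 1 with the substitution; state before step 1: balance=366302)
1. pay 83037 -> balance=291396
2. pay 82481 -> balance=215383
3. pay 79008 -> balance=141156
4. pay 78211 -> balance=66078
5. pay 75472 -> balance=0
6. pay 73135 -> balance=0
7. pay 89266 -> balance=0
8. pay 82185 -> balance=0

0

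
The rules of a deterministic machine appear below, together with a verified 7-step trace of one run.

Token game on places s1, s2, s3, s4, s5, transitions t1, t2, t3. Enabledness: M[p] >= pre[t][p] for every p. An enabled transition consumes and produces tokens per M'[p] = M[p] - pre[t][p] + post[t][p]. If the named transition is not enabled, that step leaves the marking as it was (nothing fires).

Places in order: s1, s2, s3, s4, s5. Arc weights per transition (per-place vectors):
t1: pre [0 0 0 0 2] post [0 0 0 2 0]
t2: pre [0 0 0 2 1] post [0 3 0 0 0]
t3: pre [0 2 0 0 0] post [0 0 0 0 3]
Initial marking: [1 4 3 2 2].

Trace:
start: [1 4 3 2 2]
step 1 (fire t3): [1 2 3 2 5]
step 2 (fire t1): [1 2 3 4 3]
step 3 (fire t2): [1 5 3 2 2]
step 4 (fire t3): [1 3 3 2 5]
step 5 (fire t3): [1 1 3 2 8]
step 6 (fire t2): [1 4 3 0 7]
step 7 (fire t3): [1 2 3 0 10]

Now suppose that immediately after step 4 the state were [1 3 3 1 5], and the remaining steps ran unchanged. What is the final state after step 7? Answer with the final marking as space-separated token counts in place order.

state after step 4 := [1 3 3 1 5]
step 5 (fire t3): [1 1 3 1 8]
step 6 (fire t2): [1 1 3 1 8]
step 7 (fire t3): [1 1 3 1 8]

1 1 3 1 8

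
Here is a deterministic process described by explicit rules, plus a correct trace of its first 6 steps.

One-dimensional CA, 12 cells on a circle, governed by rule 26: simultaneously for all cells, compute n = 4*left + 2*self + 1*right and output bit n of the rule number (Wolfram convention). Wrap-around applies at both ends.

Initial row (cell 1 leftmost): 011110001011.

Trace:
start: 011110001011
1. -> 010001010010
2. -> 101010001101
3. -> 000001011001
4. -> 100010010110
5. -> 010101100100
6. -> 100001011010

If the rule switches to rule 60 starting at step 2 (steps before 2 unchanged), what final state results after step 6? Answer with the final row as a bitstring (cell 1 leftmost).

(re-executing steps 2..6 under rule 60; state before step 2: 010001010010)
2. -> 011001111011
3. -> 110101000110
4. -> 101111100101
5. -> 011000010111
6. -> 110100011100

110100011100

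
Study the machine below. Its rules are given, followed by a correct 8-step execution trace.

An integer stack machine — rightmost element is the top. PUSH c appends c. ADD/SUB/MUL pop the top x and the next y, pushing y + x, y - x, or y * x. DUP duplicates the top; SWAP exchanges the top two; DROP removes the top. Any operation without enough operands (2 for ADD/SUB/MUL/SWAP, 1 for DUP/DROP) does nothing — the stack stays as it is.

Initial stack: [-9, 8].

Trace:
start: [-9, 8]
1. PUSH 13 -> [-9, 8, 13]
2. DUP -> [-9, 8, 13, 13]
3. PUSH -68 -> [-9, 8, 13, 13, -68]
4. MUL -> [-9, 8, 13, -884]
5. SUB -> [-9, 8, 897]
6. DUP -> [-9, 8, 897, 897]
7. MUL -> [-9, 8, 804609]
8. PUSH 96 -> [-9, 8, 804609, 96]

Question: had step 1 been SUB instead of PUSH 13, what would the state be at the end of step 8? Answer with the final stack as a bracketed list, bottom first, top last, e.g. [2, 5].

[1375929, 96]

(re-executing from step 1 with the substitution; state before step 1: [-9, 8])
1. SUB -> [-17]
2. DUP -> [-17, -17]
3. PUSH -68 -> [-17, -17, -68]
4. MUL -> [-17, 1156]
5. SUB -> [-1173]
6. DUP -> [-1173, -1173]
7. MUL -> [1375929]
8. PUSH 96 -> [1375929, 96]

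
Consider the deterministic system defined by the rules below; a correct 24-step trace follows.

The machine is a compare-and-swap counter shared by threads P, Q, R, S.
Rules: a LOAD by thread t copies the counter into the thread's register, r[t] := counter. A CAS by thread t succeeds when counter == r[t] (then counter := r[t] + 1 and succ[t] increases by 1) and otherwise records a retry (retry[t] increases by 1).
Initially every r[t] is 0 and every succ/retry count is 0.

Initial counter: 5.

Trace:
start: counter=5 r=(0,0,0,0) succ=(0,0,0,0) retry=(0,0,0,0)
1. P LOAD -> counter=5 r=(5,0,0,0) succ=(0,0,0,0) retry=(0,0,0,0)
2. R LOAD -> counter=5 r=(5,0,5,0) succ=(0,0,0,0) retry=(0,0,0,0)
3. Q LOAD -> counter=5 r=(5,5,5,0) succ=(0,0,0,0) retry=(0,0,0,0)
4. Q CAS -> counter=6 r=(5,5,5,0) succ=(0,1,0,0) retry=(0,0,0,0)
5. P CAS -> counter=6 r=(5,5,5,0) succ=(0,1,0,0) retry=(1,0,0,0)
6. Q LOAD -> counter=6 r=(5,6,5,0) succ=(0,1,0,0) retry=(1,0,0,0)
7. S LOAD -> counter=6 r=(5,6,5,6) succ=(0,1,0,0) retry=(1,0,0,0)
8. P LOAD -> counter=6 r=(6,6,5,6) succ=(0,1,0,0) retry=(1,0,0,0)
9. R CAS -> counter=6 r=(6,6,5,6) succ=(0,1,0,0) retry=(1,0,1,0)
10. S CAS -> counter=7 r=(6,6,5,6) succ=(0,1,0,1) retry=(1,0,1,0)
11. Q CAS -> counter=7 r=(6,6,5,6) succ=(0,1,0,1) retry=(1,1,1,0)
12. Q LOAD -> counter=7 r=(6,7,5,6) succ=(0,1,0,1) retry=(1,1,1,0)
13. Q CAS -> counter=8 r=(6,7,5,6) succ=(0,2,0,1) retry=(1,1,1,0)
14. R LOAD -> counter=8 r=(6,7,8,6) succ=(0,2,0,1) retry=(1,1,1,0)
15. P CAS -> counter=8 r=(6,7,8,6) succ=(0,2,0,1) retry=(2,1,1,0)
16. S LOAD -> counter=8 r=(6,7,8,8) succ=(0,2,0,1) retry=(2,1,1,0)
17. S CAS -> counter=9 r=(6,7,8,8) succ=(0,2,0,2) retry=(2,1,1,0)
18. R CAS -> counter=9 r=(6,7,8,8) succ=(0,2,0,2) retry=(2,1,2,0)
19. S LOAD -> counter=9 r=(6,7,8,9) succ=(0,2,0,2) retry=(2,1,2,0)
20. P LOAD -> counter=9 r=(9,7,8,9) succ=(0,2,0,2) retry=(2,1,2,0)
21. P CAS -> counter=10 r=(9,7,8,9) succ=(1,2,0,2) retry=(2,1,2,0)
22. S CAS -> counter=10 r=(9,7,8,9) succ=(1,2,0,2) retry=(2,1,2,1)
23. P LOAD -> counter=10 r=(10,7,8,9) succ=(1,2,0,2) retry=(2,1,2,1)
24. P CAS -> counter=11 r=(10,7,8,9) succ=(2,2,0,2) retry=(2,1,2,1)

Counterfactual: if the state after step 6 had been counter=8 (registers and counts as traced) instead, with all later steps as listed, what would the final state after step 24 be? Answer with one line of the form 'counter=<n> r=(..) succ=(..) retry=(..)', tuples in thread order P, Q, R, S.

state after step 6 := counter=8 r=(5,6,5,0) succ=(0,1,0,0) retry=(1,0,0,0)
7. S LOAD -> counter=8 r=(5,6,5,8) succ=(0,1,0,0) retry=(1,0,0,0)
8. P LOAD -> counter=8 r=(8,6,5,8) succ=(0,1,0,0) retry=(1,0,0,0)
9. R CAS -> counter=8 r=(8,6,5,8) succ=(0,1,0,0) retry=(1,0,1,0)
10. S CAS -> counter=9 r=(8,6,5,8) succ=(0,1,0,1) retry=(1,0,1,0)
11. Q CAS -> counter=9 r=(8,6,5,8) succ=(0,1,0,1) retry=(1,1,1,0)
12. Q LOAD -> counter=9 r=(8,9,5,8) succ=(0,1,0,1) retry=(1,1,1,0)
13. Q CAS -> counter=10 r=(8,9,5,8) succ=(0,2,0,1) retry=(1,1,1,0)
14. R LOAD -> counter=10 r=(8,9,10,8) succ=(0,2,0,1) retry=(1,1,1,0)
15. P CAS -> counter=10 r=(8,9,10,8) succ=(0,2,0,1) retry=(2,1,1,0)
16. S LOAD -> counter=10 r=(8,9,10,10) succ=(0,2,0,1) retry=(2,1,1,0)
17. S CAS -> counter=11 r=(8,9,10,10) succ=(0,2,0,2) retry=(2,1,1,0)
18. R CAS -> counter=11 r=(8,9,10,10) succ=(0,2,0,2) retry=(2,1,2,0)
19. S LOAD -> counter=11 r=(8,9,10,11) succ=(0,2,0,2) retry=(2,1,2,0)
20. P LOAD -> counter=11 r=(11,9,10,11) succ=(0,2,0,2) retry=(2,1,2,0)
21. P CAS -> counter=12 r=(11,9,10,11) succ=(1,2,0,2) retry=(2,1,2,0)
22. S CAS -> counter=12 r=(11,9,10,11) succ=(1,2,0,2) retry=(2,1,2,1)
23. P LOAD -> counter=12 r=(12,9,10,11) succ=(1,2,0,2) retry=(2,1,2,1)
24. P CAS -> counter=13 r=(12,9,10,11) succ=(2,2,0,2) retry=(2,1,2,1)

counter=13 r=(12,9,10,11) succ=(2,2,0,2) retry=(2,1,2,1)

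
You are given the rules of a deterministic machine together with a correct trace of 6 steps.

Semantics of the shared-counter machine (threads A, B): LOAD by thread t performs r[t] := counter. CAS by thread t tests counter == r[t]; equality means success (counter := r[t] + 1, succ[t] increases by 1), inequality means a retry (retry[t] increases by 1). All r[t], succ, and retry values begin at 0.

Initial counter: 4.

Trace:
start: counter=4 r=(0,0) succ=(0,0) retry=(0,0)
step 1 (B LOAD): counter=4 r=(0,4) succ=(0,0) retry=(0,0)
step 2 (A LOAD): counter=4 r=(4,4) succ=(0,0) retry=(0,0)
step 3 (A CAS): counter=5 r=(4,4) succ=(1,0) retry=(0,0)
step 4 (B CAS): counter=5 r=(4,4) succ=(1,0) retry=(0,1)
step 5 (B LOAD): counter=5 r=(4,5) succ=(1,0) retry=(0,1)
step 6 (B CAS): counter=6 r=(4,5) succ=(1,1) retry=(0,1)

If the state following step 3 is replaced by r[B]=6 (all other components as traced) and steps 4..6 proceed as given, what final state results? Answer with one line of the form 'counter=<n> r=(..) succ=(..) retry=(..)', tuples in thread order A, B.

counter=6 r=(4,5) succ=(1,1) retry=(0,1)

state after step 3 := counter=5 r=(4,6) succ=(1,0) retry=(0,0)
step 4 (B CAS): counter=5 r=(4,6) succ=(1,0) retry=(0,1)
step 5 (B LOAD): counter=5 r=(4,5) succ=(1,0) retry=(0,1)
step 6 (B CAS): counter=6 r=(4,5) succ=(1,1) retry=(0,1)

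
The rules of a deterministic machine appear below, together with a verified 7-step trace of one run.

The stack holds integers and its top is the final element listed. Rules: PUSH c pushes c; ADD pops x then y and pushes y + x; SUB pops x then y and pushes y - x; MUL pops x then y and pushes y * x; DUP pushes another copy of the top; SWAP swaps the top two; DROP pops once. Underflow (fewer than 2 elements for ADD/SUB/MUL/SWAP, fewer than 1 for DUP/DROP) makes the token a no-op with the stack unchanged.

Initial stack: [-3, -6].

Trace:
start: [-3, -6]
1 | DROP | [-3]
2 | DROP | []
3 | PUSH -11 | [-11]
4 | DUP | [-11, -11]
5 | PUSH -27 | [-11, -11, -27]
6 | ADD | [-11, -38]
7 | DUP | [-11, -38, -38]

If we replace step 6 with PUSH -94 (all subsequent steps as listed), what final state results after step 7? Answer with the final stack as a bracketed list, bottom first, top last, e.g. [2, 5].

(re-executing from step 6 with the substitution; state before step 6: [-11, -11, -27])
6 | PUSH -94 | [-11, -11, -27, -94]
7 | DUP | [-11, -11, -27, -94, -94]

[-11, -11, -27, -94, -94]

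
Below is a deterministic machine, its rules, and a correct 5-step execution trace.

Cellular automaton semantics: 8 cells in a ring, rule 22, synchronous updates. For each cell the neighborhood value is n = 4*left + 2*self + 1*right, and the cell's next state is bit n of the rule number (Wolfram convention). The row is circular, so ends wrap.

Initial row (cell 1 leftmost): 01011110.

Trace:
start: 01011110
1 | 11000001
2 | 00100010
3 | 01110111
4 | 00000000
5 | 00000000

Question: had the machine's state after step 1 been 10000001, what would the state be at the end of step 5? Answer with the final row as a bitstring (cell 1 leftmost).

state after step 1 := 10000001
2 | 01000010
3 | 11100111
4 | 00011000
5 | 00100100

00100100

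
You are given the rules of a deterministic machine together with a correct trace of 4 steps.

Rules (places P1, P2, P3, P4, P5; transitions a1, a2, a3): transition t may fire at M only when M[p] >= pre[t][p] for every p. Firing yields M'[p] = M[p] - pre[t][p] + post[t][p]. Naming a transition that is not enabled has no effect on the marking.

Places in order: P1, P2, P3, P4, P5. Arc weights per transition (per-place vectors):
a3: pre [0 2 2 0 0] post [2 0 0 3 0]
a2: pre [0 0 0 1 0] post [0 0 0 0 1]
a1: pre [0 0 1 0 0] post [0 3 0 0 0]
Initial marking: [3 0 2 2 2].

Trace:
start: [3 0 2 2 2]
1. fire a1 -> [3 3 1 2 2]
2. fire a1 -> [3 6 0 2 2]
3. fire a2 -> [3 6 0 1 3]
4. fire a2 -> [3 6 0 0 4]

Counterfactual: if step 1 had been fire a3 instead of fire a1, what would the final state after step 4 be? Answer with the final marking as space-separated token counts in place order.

(re-executing from step 1 with the substitution; state before step 1: [3 0 2 2 2])
1. fire a3 -> [3 0 2 2 2]
2. fire a1 -> [3 3 1 2 2]
3. fire a2 -> [3 3 1 1 3]
4. fire a2 -> [3 3 1 0 4]

3 3 1 0 4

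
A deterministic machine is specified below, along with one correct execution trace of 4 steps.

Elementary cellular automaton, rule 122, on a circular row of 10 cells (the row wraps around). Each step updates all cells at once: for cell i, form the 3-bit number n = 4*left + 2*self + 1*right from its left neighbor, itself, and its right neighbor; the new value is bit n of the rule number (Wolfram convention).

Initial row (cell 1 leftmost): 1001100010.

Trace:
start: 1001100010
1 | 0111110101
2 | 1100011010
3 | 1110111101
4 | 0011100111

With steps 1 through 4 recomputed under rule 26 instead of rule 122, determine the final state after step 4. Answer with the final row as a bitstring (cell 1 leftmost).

0001001011

(re-executing steps 1..4 under rule 26; state before step 1: 1001100010)
1 | 0111010100
2 | 1100000010
3 | 1010000100
4 | 0001001011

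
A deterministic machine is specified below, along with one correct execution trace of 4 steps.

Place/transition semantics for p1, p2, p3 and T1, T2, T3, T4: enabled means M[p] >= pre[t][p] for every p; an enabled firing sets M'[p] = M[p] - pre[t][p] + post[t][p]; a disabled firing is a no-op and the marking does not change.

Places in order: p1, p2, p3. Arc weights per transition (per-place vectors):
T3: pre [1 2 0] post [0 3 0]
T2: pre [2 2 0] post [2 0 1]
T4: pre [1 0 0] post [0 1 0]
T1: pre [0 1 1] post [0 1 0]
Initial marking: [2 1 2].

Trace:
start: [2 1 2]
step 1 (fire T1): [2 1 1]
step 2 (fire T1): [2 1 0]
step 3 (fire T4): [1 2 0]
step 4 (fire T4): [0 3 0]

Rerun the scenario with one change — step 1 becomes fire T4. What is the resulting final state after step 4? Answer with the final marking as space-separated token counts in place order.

0 3 1

(re-executing from step 1 with the substitution; state before step 1: [2 1 2])
step 1 (fire T4): [1 2 2]
step 2 (fire T1): [1 2 1]
step 3 (fire T4): [0 3 1]
step 4 (fire T4): [0 3 1]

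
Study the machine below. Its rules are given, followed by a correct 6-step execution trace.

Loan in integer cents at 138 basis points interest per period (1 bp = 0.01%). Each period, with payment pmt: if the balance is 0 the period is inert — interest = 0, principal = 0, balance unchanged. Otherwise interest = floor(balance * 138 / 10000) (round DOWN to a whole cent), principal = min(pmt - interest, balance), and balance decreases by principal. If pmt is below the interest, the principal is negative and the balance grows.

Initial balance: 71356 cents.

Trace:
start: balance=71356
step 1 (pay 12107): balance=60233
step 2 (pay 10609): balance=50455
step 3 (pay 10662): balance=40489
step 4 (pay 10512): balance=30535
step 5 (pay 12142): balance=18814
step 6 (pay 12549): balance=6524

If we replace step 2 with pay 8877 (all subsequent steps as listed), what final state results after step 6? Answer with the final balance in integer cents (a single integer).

8353

(re-executing from step 2 with the substitution; state before step 2: balance=60233)
step 2 (pay 8877): balance=52187
step 3 (pay 10662): balance=42245
step 4 (pay 10512): balance=32315
step 5 (pay 12142): balance=20618
step 6 (pay 12549): balance=8353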